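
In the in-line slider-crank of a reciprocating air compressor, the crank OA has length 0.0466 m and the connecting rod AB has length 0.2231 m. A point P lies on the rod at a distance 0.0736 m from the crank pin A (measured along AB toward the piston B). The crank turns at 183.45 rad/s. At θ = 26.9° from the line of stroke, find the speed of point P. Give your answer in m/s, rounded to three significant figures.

6.55

ω = 183.4 rad/s.  Crank-pin speed |V_A| = rω = 8.5488 m/s, perpendicular to OA.
Rod angle: sinφ = −(r/L) sinθ ⇒ φ = -5.423°; ω_rod = −rω cosθ/√(L²−r²sin²θ) = -34.326 rad/s.
V_P = V_A + ω_rod × AP, with AP = 0.0736 m along the rod.
Components: V_Px = −rω sinθ − a·ω_rod·sinφ = -4.1065 m/s;  V_Py = rω cosθ + a·ω_rod·cosφ = +5.1087 m/s.
|V_P| = √(V_Px² + V_Py²) = 6.5546 m/s.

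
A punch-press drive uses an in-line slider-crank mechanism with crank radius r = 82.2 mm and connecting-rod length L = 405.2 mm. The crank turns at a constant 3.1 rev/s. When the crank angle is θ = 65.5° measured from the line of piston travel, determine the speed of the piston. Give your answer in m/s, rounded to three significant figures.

1.58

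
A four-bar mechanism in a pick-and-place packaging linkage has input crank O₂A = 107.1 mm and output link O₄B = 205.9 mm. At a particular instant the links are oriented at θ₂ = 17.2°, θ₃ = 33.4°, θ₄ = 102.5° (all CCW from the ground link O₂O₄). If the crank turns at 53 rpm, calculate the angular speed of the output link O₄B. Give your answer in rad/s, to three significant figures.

0.862

ω₂ = 5.55 rad/s (from 53 rpm).
Differentiating the loop-closure r₂e^{iθ₂}+r₃e^{iθ₃}=r₁+r₄e^{iθ₄} gives r₂ω₂e^{iθ₂}+r₃ω₃e^{iθ₃}=r₄ω₄e^{iθ₄}.
Eliminating the other unknown: ω₄ = r₂ω₂ sin(θ₂−θ₃) / [r₄ sin(θ₄−θ₃)].
Numerator sine = -0.27899; denominator sine = +0.93420.
Result = 0.1071·5.55·(-0.27899) / (0.2059·(+0.93420)) = -0.86216 rad/s; magnitude 0.86216 rad/s.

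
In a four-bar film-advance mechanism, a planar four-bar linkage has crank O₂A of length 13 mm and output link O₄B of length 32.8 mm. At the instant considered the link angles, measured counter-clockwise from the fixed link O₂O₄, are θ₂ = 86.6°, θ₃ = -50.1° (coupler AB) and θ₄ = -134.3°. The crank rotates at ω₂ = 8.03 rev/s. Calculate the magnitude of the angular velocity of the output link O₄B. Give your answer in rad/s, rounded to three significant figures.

ω₂ = 50.45 rad/s (from 8.03 rev/s).
Differentiating the loop-closure r₂e^{iθ₂}+r₃e^{iθ₃}=r₁+r₄e^{iθ₄} gives r₂ω₂e^{iθ₂}+r₃ω₃e^{iθ₃}=r₄ω₄e^{iθ₄}.
Eliminating the other unknown: ω₄ = r₂ω₂ sin(θ₂−θ₃) / [r₄ sin(θ₄−θ₃)].
Numerator sine = +0.68582; denominator sine = -0.99488.
Result = 0.013·50.45·(+0.68582) / (0.0328·(-0.99488)) = -13.785 rad/s; magnitude 13.785 rad/s.

13.8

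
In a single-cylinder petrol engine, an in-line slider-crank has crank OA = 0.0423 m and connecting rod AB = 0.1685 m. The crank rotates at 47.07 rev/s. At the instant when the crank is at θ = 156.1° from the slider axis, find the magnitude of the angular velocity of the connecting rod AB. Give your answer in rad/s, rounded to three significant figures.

68.2

ω = 295.7 rad/s (converted from 47.07 rev/s).
The rod makes angle φ with the slider axis where L sinφ = r sinθ; differentiating, L cosφ·φ̇ = r ω cosθ.
L cosφ = √(L² − r² sin²θ) = 0.16763 m.
|ω_rod| = r ω |cosθ| / √(L² − r² sin²θ) = 0.0423·295.7·0.91425/0.16763 = 68.232 rad/s.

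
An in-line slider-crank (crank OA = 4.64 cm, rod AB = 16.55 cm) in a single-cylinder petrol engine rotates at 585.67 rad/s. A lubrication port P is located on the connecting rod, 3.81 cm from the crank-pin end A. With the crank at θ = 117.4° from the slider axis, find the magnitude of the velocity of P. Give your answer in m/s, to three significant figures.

ω = 585.7 rad/s.  Crank-pin speed |V_A| = rω = 27.175 m/s, perpendicular to OA.
Rod angle: sinφ = −(r/L) sinθ ⇒ φ = -14.413°; ω_rod = −rω cosθ/√(L²−r²sin²θ) = +78.02 rad/s.
V_P = V_A + ω_rod × AP, with AP = 0.0381 m along the rod.
Components: V_Px = −rω sinθ − a·ω_rod·sinφ = -23.387 m/s;  V_Py = rω cosθ + a·ω_rod·cosφ = -9.627 m/s.
|V_P| = √(V_Px² + V_Py²) = 25.29 m/s.

25.3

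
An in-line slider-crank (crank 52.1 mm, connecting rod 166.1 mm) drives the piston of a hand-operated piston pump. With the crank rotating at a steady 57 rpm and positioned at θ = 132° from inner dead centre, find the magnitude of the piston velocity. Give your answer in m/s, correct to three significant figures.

0.181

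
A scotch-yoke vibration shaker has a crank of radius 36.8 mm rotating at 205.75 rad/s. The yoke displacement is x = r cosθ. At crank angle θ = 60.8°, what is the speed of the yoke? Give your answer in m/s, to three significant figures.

6.61

ω = 205.8 rad/s
x = r cosθ ⇒ ẋ = −rω sinθ.
|v| = rω|sinθ| = 0.0368·205.8·|sin 60.8°| = 6.6094 m/s.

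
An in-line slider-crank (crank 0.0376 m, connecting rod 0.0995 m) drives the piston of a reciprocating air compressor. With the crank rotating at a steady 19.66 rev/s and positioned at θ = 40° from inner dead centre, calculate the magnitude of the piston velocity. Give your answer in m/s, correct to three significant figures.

3.88

ω = 2π·19.7 = 123.5 rad/s
For an in-line slider-crank, x = r cosθ + √(L² − r² sin²θ), so v = −rω sinθ·[1 + r cosθ/√(L² − r² sin²θ)].
With r = 0.0376 m, L = 0.0995 m, θ = 40°: √(L² − r² sin²θ) = 0.09652 m.
v = −0.0376·123.5·0.64279·[1 + 0.0376·0.76604/0.09652] = -3.8764 m/s.
|v| = 3.8764 m/s.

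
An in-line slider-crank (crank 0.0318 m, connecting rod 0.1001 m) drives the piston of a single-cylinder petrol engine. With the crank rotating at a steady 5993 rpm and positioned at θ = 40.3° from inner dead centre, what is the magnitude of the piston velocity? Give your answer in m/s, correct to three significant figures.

16.1

ω = 2π·5993/60 = 627.6 rad/s
For an in-line slider-crank, x = r cosθ + √(L² − r² sin²θ), so v = −rω sinθ·[1 + r cosθ/√(L² − r² sin²θ)].
With r = 0.0318 m, L = 0.1001 m, θ = 40.3°: √(L² − r² sin²θ) = 0.097964 m.
v = −0.0318·627.6·0.64679·[1 + 0.0318·0.76267/0.097964] = -16.104 m/s.
|v| = 16.104 m/s.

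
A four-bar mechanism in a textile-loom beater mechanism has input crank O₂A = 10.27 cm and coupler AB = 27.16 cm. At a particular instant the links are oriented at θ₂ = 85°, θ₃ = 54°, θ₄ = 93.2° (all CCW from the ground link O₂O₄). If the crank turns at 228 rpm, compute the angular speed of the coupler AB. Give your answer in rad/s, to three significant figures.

2.04

ω₂ = 23.88 rad/s (from 228 rpm).
Differentiating the loop-closure r₂e^{iθ₂}+r₃e^{iθ₃}=r₁+r₄e^{iθ₄} gives r₂ω₂e^{iθ₂}+r₃ω₃e^{iθ₃}=r₄ω₄e^{iθ₄}.
Eliminating the other unknown: ω₃ = r₂ω₂ sin(θ₄−θ₂) / [r₃ sin(θ₃−θ₄)].
Numerator sine = +0.14263; denominator sine = -0.63203.
Result = 0.1027·23.88·(+0.14263) / (0.2716·(-0.63203)) = -2.0374 rad/s; magnitude 2.0374 rad/s.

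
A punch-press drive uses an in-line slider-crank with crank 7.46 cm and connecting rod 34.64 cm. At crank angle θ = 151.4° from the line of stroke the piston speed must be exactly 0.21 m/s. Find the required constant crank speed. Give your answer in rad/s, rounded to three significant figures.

For an in-line slider-crank, |v_piston| = rω|sinθ|·[1 + r cosθ/√(L² − r² sin²θ)].
With r = 0.0746 m, L = 0.3464 m, θ = 151.4°: the bracketed kinematic factor |dx/dθ| = 0.028922 m.
ω = v/|dx/dθ| = 0.21/0.028922 = 7.2609 rad/s.

7.26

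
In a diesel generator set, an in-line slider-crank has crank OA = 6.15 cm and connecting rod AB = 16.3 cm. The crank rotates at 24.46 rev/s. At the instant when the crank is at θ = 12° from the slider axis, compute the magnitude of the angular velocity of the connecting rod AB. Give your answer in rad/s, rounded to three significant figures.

56.9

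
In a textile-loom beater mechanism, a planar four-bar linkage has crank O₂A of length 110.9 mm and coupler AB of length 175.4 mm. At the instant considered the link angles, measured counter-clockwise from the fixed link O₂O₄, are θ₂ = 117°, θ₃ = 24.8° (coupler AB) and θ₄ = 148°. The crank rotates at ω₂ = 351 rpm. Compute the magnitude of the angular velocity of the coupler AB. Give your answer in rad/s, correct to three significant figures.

14.3

ω₂ = 36.76 rad/s (from 351 rpm).
Differentiating the loop-closure r₂e^{iθ₂}+r₃e^{iθ₃}=r₁+r₄e^{iθ₄} gives r₂ω₂e^{iθ₂}+r₃ω₃e^{iθ₃}=r₄ω₄e^{iθ₄}.
Eliminating the other unknown: ω₃ = r₂ω₂ sin(θ₄−θ₂) / [r₃ sin(θ₃−θ₄)].
Numerator sine = +0.51504; denominator sine = -0.83676.
Result = 0.1109·36.76·(+0.51504) / (0.1754·(-0.83676)) = -14.305 rad/s; magnitude 14.305 rad/s.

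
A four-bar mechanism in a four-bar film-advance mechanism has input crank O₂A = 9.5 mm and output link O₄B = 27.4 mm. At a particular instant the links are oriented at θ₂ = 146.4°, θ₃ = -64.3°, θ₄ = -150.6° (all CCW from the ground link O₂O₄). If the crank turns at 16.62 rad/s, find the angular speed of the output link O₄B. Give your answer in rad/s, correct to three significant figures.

ω₂ = 16.62 rad/s
Differentiating the loop-closure r₂e^{iθ₂}+r₃e^{iθ₃}=r₁+r₄e^{iθ₄} gives r₂ω₂e^{iθ₂}+r₃ω₃e^{iθ₃}=r₄ω₄e^{iθ₄}.
Eliminating the other unknown: ω₄ = r₂ω₂ sin(θ₂−θ₃) / [r₄ sin(θ₄−θ₃)].
Numerator sine = -0.51054; denominator sine = -0.99792.
Result = 0.0095·16.62·(-0.51054) / (0.0274·(-0.99792)) = +2.9481 rad/s; magnitude 2.9481 rad/s.

2.95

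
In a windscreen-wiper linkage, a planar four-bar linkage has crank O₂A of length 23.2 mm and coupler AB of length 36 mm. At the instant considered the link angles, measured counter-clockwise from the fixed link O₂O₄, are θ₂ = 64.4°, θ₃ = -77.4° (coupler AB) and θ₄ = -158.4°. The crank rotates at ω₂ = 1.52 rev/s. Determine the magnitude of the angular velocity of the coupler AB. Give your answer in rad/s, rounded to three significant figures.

4.23

ω₂ = 9.55 rad/s (from 1.52 rev/s).
Differentiating the loop-closure r₂e^{iθ₂}+r₃e^{iθ₃}=r₁+r₄e^{iθ₄} gives r₂ω₂e^{iθ₂}+r₃ω₃e^{iθ₃}=r₄ω₄e^{iθ₄}.
Eliminating the other unknown: ω₃ = r₂ω₂ sin(θ₄−θ₂) / [r₃ sin(θ₃−θ₄)].
Numerator sine = +0.67944; denominator sine = +0.98769.
Result = 0.0232·9.55·(+0.67944) / (0.036·(+0.98769)) = +4.2339 rad/s; magnitude 4.2339 rad/s.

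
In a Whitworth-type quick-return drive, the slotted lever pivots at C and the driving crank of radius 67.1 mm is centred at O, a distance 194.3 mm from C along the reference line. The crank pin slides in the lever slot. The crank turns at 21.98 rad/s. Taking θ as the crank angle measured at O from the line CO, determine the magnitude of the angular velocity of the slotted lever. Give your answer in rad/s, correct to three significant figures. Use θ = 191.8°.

10.9

ω = 21.98 rad/s
Crank pin A relative to C: A = (d + r cosθ, r sinθ); lever angle φ = atan2(r sinθ, d + r cosθ).
Differentiating tanφ: φ̇ = rω(d cosθ + r)/(d² + r² + 2dr cosθ).
d² + r² + 2dr cosθ = |CA|² = 0.0167309 m²;  d cosθ + r = -0.12309 m.
|ω_lever| = |0.0671·21.98·-0.12309| / 0.0167309 = 10.851 rad/s.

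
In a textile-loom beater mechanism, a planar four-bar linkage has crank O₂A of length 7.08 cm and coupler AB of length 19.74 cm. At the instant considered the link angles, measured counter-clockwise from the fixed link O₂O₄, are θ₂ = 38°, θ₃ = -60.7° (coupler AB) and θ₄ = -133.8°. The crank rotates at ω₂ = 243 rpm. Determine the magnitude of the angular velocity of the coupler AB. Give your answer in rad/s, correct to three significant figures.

ω₂ = 25.45 rad/s (from 243 rpm).
Differentiating the loop-closure r₂e^{iθ₂}+r₃e^{iθ₃}=r₁+r₄e^{iθ₄} gives r₂ω₂e^{iθ₂}+r₃ω₃e^{iθ₃}=r₄ω₄e^{iθ₄}.
Eliminating the other unknown: ω₃ = r₂ω₂ sin(θ₄−θ₂) / [r₃ sin(θ₃−θ₄)].
Numerator sine = -0.14263; denominator sine = +0.95681.
Result = 0.0708·25.45·(-0.14263) / (0.1974·(+0.95681)) = -1.3605 rad/s; magnitude 1.3605 rad/s.

1.36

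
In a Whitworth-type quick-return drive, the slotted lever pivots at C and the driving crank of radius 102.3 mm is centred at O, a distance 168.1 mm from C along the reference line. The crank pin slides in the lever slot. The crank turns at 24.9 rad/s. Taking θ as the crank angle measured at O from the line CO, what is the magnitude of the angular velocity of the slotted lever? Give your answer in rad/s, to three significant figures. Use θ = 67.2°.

8.19

ω = 24.9 rad/s
Crank pin A relative to C: A = (d + r cosθ, r sinθ); lever angle φ = atan2(r sinθ, d + r cosθ).
Differentiating tanφ: φ̇ = rω(d cosθ + r)/(d² + r² + 2dr cosθ).
d² + r² + 2dr cosθ = |CA|² = 0.0520508 m²;  d cosθ + r = +0.16744 m.
|ω_lever| = |0.1023·24.9·+0.16744| / 0.0520508 = 8.1943 rad/s.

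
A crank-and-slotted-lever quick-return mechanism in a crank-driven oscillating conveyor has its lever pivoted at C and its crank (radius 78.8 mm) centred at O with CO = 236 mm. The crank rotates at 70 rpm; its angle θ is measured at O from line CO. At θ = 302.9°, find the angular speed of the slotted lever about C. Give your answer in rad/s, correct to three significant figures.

ω = 7.33 rad/s (from 70 rpm).
Crank pin A relative to C: A = (d + r cosθ, r sinθ); lever angle φ = atan2(r sinθ, d + r cosθ).
Differentiating tanφ: φ̇ = rω(d cosθ + r)/(d² + r² + 2dr cosθ).
d² + r² + 2dr cosθ = |CA|² = 0.0821081 m²;  d cosθ + r = +0.20699 m.
|ω_lever| = |0.0788·7.33·+0.20699| / 0.0821081 = 1.4562 rad/s.

1.46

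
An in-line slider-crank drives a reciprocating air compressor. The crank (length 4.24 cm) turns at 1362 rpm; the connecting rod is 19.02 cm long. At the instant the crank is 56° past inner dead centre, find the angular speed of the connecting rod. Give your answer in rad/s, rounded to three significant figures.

ω = 142.6 rad/s (converted from 1362 rpm).
The rod makes angle φ with the slider axis where L sinφ = r sinθ; differentiating, L cosφ·φ̇ = r ω cosθ.
L cosφ = √(L² − r² sin²θ) = 0.18692 m.
|ω_rod| = r ω |cosθ| / √(L² − r² sin²θ) = 0.0424·142.6·0.55919/0.18692 = 18.091 rad/s.

18.1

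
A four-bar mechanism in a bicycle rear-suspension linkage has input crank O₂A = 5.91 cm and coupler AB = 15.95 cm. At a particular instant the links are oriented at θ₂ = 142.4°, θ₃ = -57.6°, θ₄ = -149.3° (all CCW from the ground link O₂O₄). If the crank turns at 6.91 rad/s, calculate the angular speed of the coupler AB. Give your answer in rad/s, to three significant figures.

ω₂ = 6.91 rad/s
Differentiating the loop-closure r₂e^{iθ₂}+r₃e^{iθ₃}=r₁+r₄e^{iθ₄} gives r₂ω₂e^{iθ₂}+r₃ω₃e^{iθ₃}=r₄ω₄e^{iθ₄}.
Eliminating the other unknown: ω₃ = r₂ω₂ sin(θ₄−θ₂) / [r₃ sin(θ₃−θ₄)].
Numerator sine = +0.92913; denominator sine = +0.99956.
Result = 0.0591·6.91·(+0.92913) / (0.1595·(+0.99956)) = +2.38 rad/s; magnitude 2.38 rad/s.

2.38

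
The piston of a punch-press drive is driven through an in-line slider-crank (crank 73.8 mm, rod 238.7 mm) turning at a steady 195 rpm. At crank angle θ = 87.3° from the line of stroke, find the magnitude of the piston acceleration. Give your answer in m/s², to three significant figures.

ω = 2π·195/60 = 20.42 rad/s
x(θ) = r cosθ + √(L² − r² sin²θ); with ω constant, a = ω²·d²x/dθ².
d²x/dθ² = −r cosθ − r²(cos2θ)/√u − r⁴ sin²2θ/(4u^{3/2}),  u = L² − r² sin²θ = 0.0515433 m².
Substituting r = 0.0738 m, L = 0.2387 m, θ = 87.3°: d²x/dθ² = +0.020401 m.
a = ω²·d²x/dθ² = (20.42)²·(+0.020401) = +8.5071 m/s²;  |a| = 8.5071 m/s².

8.51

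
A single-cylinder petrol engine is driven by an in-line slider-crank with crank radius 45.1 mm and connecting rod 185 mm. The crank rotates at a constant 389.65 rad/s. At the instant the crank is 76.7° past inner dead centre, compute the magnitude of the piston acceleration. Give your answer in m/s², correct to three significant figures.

44.2

ω = 389.6 rad/s
x(θ) = r cosθ + √(L² − r² sin²θ); with ω constant, a = ω²·d²x/dθ².
d²x/dθ² = −r cosθ − r²(cos2θ)/√u − r⁴ sin²2θ/(4u^{3/2}),  u = L² − r² sin²θ = 0.0322986 m².
Substituting r = 0.0451 m, L = 0.185 m, θ = 76.7°: d²x/dθ² = -0.00029113 m.
a = ω²·d²x/dθ² = (389.6)²·(-0.00029113) = -44.202 m/s²;  |a| = 44.202 m/s².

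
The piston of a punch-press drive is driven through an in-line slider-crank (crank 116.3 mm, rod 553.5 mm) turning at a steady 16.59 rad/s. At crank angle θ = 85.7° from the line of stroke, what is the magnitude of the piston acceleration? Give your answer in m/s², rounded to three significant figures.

ω = 16.59 rad/s
x(θ) = r cosθ + √(L² − r² sin²θ); with ω constant, a = ω²·d²x/dθ².
d²x/dθ² = −r cosθ − r²(cos2θ)/√u − r⁴ sin²2θ/(4u^{3/2}),  u = L² − r² sin²θ = 0.292913 m².
Substituting r = 0.1163 m, L = 0.5535 m, θ = 85.7°: d²x/dθ² = +0.015984 m.
a = ω²·d²x/dθ² = (16.59)²·(+0.015984) = +4.3992 m/s²;  |a| = 4.3992 m/s².

4.40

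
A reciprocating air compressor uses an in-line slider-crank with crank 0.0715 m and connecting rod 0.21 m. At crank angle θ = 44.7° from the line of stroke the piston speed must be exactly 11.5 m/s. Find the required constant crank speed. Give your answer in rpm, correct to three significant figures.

For an in-line slider-crank, |v_piston| = rω|sinθ|·[1 + r cosθ/√(L² − r² sin²θ)].
With r = 0.0715 m, L = 0.21 m, θ = 44.7°: the bracketed kinematic factor |dx/dθ| = 0.062829 m.
ω = v/|dx/dθ| = 11.5/0.062829 = 183.04 rad/s.
N = 60ω/(2π) = 1747.9 rpm.

1750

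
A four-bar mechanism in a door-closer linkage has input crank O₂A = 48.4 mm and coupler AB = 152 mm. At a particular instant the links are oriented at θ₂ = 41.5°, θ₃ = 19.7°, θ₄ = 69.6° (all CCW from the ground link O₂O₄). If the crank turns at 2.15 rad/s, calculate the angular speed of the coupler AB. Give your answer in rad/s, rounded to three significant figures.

ω₂ = 2.15 rad/s
Differentiating the loop-closure r₂e^{iθ₂}+r₃e^{iθ₃}=r₁+r₄e^{iθ₄} gives r₂ω₂e^{iθ₂}+r₃ω₃e^{iθ₃}=r₄ω₄e^{iθ₄}.
Eliminating the other unknown: ω₃ = r₂ω₂ sin(θ₄−θ₂) / [r₃ sin(θ₃−θ₄)].
Numerator sine = +0.47101; denominator sine = -0.76492.
Result = 0.0484·2.15·(+0.47101) / (0.152·(-0.76492)) = -0.42156 rad/s; magnitude 0.42156 rad/s.

0.422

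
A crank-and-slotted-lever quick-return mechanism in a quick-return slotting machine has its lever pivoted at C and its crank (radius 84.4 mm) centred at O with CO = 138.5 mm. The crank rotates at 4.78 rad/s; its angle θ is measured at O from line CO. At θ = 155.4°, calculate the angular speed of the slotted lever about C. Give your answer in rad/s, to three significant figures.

3.32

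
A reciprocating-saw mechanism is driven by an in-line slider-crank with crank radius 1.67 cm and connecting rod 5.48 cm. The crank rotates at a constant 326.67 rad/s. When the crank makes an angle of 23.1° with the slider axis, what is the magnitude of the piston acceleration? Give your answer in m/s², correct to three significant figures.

ω = 326.7 rad/s
x(θ) = r cosθ + √(L² − r² sin²θ); with ω constant, a = ω²·d²x/dθ².
d²x/dθ² = −r cosθ − r²(cos2θ)/√u − r⁴ sin²2θ/(4u^{3/2}),  u = L² − r² sin²θ = 0.00296011 m².
Substituting r = 0.0167 m, L = 0.0548 m, θ = 23.1°: d²x/dθ² = -0.018972 m.
a = ω²·d²x/dθ² = (326.7)²·(-0.018972) = -2024.5 m/s²;  |a| = 2024.5 m/s².

2020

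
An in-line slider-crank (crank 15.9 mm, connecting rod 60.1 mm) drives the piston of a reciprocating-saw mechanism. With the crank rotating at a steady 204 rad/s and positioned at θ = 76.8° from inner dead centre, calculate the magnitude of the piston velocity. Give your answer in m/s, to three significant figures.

ω = 204 rad/s
For an in-line slider-crank, x = r cosθ + √(L² − r² sin²θ), so v = −rω sinθ·[1 + r cosθ/√(L² − r² sin²θ)].
With r = 0.0159 m, L = 0.0601 m, θ = 76.8°: √(L² − r² sin²θ) = 0.058072 m.
v = −0.0159·204·0.97358·[1 + 0.0159·0.22835/0.058072] = -3.3553 m/s.
|v| = 3.3553 m/s.

3.36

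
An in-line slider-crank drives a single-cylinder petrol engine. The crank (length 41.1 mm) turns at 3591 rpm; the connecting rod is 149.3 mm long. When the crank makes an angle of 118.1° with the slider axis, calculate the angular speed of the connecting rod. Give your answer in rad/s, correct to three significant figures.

50.3

ω = 376 rad/s (converted from 3591 rpm).
The rod makes angle φ with the slider axis where L sinφ = r sinθ; differentiating, L cosφ·φ̇ = r ω cosθ.
L cosφ = √(L² − r² sin²θ) = 0.14483 m.
|ω_rod| = r ω |cosθ| / √(L² − r² sin²θ) = 0.0411·376·0.47101/0.14483 = 50.264 rad/s.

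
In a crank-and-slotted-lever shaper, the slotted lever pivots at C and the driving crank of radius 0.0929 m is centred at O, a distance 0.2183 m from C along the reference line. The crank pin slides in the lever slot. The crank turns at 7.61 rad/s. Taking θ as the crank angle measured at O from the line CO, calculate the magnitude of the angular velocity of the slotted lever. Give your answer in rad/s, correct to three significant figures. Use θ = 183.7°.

5.59

ω = 7.61 rad/s
Crank pin A relative to C: A = (d + r cosθ, r sinθ); lever angle φ = atan2(r sinθ, d + r cosθ).
Differentiating tanφ: φ̇ = rω(d cosθ + r)/(d² + r² + 2dr cosθ).
d² + r² + 2dr cosθ = |CA|² = 0.0158097 m²;  d cosθ + r = -0.12494 m.
|ω_lever| = |0.0929·7.61·-0.12494| / 0.0158097 = 5.5872 rad/s.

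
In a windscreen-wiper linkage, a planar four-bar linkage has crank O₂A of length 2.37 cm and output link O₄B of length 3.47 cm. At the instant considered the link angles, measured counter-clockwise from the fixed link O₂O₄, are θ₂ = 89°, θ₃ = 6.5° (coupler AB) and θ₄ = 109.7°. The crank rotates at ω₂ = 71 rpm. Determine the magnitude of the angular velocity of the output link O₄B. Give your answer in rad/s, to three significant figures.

5.17

ω₂ = 7.435 rad/s (from 71 rpm).
Differentiating the loop-closure r₂e^{iθ₂}+r₃e^{iθ₃}=r₁+r₄e^{iθ₄} gives r₂ω₂e^{iθ₂}+r₃ω₃e^{iθ₃}=r₄ω₄e^{iθ₄}.
Eliminating the other unknown: ω₄ = r₂ω₂ sin(θ₂−θ₃) / [r₄ sin(θ₄−θ₃)].
Numerator sine = +0.99144; denominator sine = +0.97358.
Result = 0.0237·7.435·(+0.99144) / (0.0347·(+0.97358)) = +5.1713 rad/s; magnitude 5.1713 rad/s.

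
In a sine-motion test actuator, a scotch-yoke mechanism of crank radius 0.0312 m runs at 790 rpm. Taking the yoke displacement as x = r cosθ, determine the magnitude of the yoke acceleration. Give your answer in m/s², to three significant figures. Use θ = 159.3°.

200

ω = 82.73 rad/s (from 790 rpm).
x = r cosθ ⇒ ẍ = −rω² cosθ (ω constant).
|a| = rω²|cosθ| = 0.0312·(82.73)²·|cos 159.3°| = 199.75 m/s².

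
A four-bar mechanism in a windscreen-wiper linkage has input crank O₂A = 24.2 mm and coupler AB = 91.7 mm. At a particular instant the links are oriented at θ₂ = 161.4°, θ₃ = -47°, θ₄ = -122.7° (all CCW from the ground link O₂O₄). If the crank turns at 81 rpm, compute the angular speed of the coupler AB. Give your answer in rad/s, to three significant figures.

2.24

ω₂ = 8.482 rad/s (from 81 rpm).
Differentiating the loop-closure r₂e^{iθ₂}+r₃e^{iθ₃}=r₁+r₄e^{iθ₄} gives r₂ω₂e^{iθ₂}+r₃ω₃e^{iθ₃}=r₄ω₄e^{iθ₄}.
Eliminating the other unknown: ω₃ = r₂ω₂ sin(θ₄−θ₂) / [r₃ sin(θ₃−θ₄)].
Numerator sine = +0.96987; denominator sine = +0.96902.
Result = 0.0242·8.482·(+0.96987) / (0.0917·(+0.96902)) = +2.2405 rad/s; magnitude 2.2405 rad/s.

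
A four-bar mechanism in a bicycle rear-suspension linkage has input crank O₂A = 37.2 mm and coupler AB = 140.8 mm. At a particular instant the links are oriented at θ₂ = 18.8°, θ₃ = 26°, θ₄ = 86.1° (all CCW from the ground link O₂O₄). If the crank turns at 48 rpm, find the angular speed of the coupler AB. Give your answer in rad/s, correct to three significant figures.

ω₂ = 5.027 rad/s (from 48 rpm).
Differentiating the loop-closure r₂e^{iθ₂}+r₃e^{iθ₃}=r₁+r₄e^{iθ₄} gives r₂ω₂e^{iθ₂}+r₃ω₃e^{iθ₃}=r₄ω₄e^{iθ₄}.
Eliminating the other unknown: ω₃ = r₂ω₂ sin(θ₄−θ₂) / [r₃ sin(θ₃−θ₄)].
Numerator sine = +0.92254; denominator sine = -0.86690.
Result = 0.0372·5.027·(+0.92254) / (0.1408·(-0.86690)) = -1.4133 rad/s; magnitude 1.4133 rad/s.

1.41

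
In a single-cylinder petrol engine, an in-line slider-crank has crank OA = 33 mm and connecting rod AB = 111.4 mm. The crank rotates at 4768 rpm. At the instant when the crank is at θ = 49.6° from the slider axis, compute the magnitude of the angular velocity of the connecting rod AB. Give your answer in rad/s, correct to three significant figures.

ω = 499.3 rad/s (converted from 4768 rpm).
The rod makes angle φ with the slider axis where L sinφ = r sinθ; differentiating, L cosφ·φ̇ = r ω cosθ.
L cosφ = √(L² − r² sin²θ) = 0.10853 m.
|ω_rod| = r ω |cosθ| / √(L² − r² sin²θ) = 0.033·499.3·0.64812/0.10853 = 98.399 rad/s.

98.4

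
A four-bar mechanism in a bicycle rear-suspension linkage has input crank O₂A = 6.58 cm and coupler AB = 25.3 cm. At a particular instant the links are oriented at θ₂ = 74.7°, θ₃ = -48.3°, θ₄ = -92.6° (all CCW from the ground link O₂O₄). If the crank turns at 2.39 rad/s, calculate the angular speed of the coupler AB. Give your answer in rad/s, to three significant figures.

0.196

ω₂ = 2.39 rad/s
Differentiating the loop-closure r₂e^{iθ₂}+r₃e^{iθ₃}=r₁+r₄e^{iθ₄} gives r₂ω₂e^{iθ₂}+r₃ω₃e^{iθ₃}=r₄ω₄e^{iθ₄}.
Eliminating the other unknown: ω₃ = r₂ω₂ sin(θ₄−θ₂) / [r₃ sin(θ₃−θ₄)].
Numerator sine = -0.21985; denominator sine = +0.69842.
Result = 0.0658·2.39·(-0.21985) / (0.253·(+0.69842)) = -0.19566 rad/s; magnitude 0.19566 rad/s.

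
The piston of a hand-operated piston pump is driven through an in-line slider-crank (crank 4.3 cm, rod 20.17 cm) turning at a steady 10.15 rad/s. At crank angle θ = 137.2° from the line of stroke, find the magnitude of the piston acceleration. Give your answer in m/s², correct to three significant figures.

ω = 10.15 rad/s
x(θ) = r cosθ + √(L² − r² sin²θ); with ω constant, a = ω²·d²x/dθ².
d²x/dθ² = −r cosθ − r²(cos2θ)/√u − r⁴ sin²2θ/(4u^{3/2}),  u = L² − r² sin²θ = 0.0398293 m².
Substituting r = 0.043 m, L = 0.2017 m, θ = 137.2°: d²x/dθ² = +0.030733 m.
a = ω²·d²x/dθ² = (10.15)²·(+0.030733) = +3.1662 m/s²;  |a| = 3.1662 m/s².

3.17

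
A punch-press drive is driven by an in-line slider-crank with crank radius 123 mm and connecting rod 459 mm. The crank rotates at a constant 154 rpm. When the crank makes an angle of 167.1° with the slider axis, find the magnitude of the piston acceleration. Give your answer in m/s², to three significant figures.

23.4

ω = 2π·154/60 = 16.13 rad/s
x(θ) = r cosθ + √(L² − r² sin²θ); with ω constant, a = ω²·d²x/dθ².
d²x/dθ² = −r cosθ − r²(cos2θ)/√u − r⁴ sin²2θ/(4u^{3/2}),  u = L² − r² sin²θ = 0.209927 m².
Substituting r = 0.123 m, L = 0.459 m, θ = 167.1°: d²x/dθ² = +0.090054 m.
a = ω²·d²x/dθ² = (16.13)²·(+0.090054) = +23.421 m/s²;  |a| = 23.421 m/s².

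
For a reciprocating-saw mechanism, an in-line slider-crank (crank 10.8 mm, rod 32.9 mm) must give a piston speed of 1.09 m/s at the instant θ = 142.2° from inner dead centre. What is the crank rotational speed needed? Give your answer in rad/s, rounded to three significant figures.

224

For an in-line slider-crank, |v_piston| = rω|sinθ|·[1 + r cosθ/√(L² − r² sin²θ)].
With r = 0.0108 m, L = 0.0329 m, θ = 142.2°: the bracketed kinematic factor |dx/dθ| = 0.0048666 m.
ω = v/|dx/dθ| = 1.09/0.0048666 = 223.98 rad/s.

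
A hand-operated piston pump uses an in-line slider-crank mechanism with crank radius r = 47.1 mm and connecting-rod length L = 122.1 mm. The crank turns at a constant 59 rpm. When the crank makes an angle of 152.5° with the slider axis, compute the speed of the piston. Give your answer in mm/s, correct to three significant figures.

ω = 2π·59/60 = 6.178 rad/s
For an in-line slider-crank, x = r cosθ + √(L² − r² sin²θ), so v = −rω sinθ·[1 + r cosθ/√(L² − r² sin²θ)].
With r = 0.0471 m, L = 0.1221 m, θ = 152.5°: √(L² − r² sin²θ) = 0.12015 m.
v = −0.0471·6.178·0.46175·[1 + 0.0471·-0.88701/0.12015] = -0.087647 m/s.
|v| = 0.087647 m/s = 87.647 mm/s.

87.6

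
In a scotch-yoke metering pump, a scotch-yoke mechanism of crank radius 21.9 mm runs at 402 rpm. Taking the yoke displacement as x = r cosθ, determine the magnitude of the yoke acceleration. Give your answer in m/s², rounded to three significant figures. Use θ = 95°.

ω = 42.1 rad/s (from 402 rpm).
x = r cosθ ⇒ ẍ = −rω² cosθ (ω constant).
|a| = rω²|cosθ| = 0.0219·(42.1)²·|cos 95°| = 3.3826 m/s².

3.38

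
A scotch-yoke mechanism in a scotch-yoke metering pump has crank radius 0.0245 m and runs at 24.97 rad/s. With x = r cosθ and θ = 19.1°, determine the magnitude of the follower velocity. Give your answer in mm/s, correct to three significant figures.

ω = 24.97 rad/s
x = r cosθ ⇒ ẋ = −rω sinθ.
|v| = rω|sinθ| = 0.0245·24.97·|sin 19.1°| = 0.20018 m/s = 200.18 mm/s.

200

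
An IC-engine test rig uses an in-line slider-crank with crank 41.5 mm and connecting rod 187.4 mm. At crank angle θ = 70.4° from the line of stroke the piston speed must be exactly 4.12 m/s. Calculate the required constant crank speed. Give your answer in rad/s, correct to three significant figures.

For an in-line slider-crank, |v_piston| = rω|sinθ|·[1 + r cosθ/√(L² − r² sin²θ)].
With r = 0.0415 m, L = 0.1874 m, θ = 70.4°: the bracketed kinematic factor |dx/dθ| = 0.042065 m.
ω = v/|dx/dθ| = 4.12/0.042065 = 97.944 rad/s.

97.9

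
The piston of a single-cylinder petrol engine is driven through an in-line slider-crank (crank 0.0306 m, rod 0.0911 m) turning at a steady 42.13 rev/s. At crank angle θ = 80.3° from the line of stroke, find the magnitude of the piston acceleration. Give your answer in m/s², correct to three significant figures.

356

ω = 2π·42.1 = 264.7 rad/s
x(θ) = r cosθ + √(L² − r² sin²θ); with ω constant, a = ω²·d²x/dθ².
d²x/dθ² = −r cosθ − r²(cos2θ)/√u − r⁴ sin²2θ/(4u^{3/2}),  u = L² − r² sin²θ = 0.00738943 m².
Substituting r = 0.0306 m, L = 0.0911 m, θ = 80.3°: d²x/dθ² = +0.0050804 m.
a = ω²·d²x/dθ² = (264.7)²·(+0.0050804) = +355.99 m/s²;  |a| = 355.99 m/s².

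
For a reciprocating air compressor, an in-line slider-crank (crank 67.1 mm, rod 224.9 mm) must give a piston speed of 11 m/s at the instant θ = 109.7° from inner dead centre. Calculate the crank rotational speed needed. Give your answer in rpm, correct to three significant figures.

1860

For an in-line slider-crank, |v_piston| = rω|sinθ|·[1 + r cosθ/√(L² − r² sin²θ)].
With r = 0.0671 m, L = 0.2249 m, θ = 109.7°: the bracketed kinematic factor |dx/dθ| = 0.056553 m.
ω = v/|dx/dθ| = 11/0.056553 = 194.51 rad/s.
N = 60ω/(2π) = 1857.4 rpm.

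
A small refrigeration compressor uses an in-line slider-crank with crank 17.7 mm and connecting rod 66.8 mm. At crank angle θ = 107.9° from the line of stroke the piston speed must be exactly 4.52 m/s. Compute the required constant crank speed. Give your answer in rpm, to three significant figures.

2800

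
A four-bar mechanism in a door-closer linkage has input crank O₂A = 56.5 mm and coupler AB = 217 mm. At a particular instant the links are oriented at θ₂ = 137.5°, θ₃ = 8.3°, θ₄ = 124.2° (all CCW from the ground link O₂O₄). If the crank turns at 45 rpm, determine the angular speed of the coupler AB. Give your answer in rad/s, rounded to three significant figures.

ω₂ = 4.712 rad/s (from 45 rpm).
Differentiating the loop-closure r₂e^{iθ₂}+r₃e^{iθ₃}=r₁+r₄e^{iθ₄} gives r₂ω₂e^{iθ₂}+r₃ω₃e^{iθ₃}=r₄ω₄e^{iθ₄}.
Eliminating the other unknown: ω₃ = r₂ω₂ sin(θ₄−θ₂) / [r₃ sin(θ₃−θ₄)].
Numerator sine = -0.23005; denominator sine = -0.89956.
Result = 0.0565·4.712·(-0.23005) / (0.217·(-0.89956)) = +0.31378 rad/s; magnitude 0.31378 rad/s.

0.314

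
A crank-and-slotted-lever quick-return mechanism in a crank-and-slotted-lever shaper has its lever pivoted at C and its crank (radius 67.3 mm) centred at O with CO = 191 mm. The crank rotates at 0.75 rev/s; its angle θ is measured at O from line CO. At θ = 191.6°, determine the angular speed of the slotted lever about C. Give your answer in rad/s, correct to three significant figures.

ω = 4.712 rad/s (from 0.75 rev/s).
Crank pin A relative to C: A = (d + r cosθ, r sinθ); lever angle φ = atan2(r sinθ, d + r cosθ).
Differentiating tanφ: φ̇ = rω(d cosθ + r)/(d² + r² + 2dr cosθ).
d² + r² + 2dr cosθ = |CA|² = 0.0158268 m²;  d cosθ + r = -0.1198 m.
|ω_lever| = |0.0673·4.712·-0.1198| / 0.0158268 = 2.4006 rad/s.

2.40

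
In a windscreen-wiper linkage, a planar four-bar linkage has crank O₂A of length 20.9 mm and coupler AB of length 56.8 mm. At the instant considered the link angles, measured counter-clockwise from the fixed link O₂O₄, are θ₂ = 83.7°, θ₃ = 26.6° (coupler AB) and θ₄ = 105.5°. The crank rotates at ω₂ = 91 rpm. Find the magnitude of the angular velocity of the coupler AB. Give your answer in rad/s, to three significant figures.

ω₂ = 9.529 rad/s (from 91 rpm).
Differentiating the loop-closure r₂e^{iθ₂}+r₃e^{iθ₃}=r₁+r₄e^{iθ₄} gives r₂ω₂e^{iθ₂}+r₃ω₃e^{iθ₃}=r₄ω₄e^{iθ₄}.
Eliminating the other unknown: ω₃ = r₂ω₂ sin(θ₄−θ₂) / [r₃ sin(θ₃−θ₄)].
Numerator sine = +0.37137; denominator sine = -0.98129.
Result = 0.0209·9.529·(+0.37137) / (0.0568·(-0.98129)) = -1.327 rad/s; magnitude 1.327 rad/s.

1.33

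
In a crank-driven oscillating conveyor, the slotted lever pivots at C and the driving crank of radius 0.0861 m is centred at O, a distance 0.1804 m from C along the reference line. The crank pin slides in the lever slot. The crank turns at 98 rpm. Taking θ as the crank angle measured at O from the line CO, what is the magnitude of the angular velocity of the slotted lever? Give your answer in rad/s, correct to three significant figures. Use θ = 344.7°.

3.29

ω = 10.26 rad/s (from 98 rpm).
Crank pin A relative to C: A = (d + r cosθ, r sinθ); lever angle φ = atan2(r sinθ, d + r cosθ).
Differentiating tanφ: φ̇ = rω(d cosθ + r)/(d² + r² + 2dr cosθ).
d² + r² + 2dr cosθ = |CA|² = 0.0699212 m²;  d cosθ + r = +0.26011 m.
|ω_lever| = |0.0861·10.26·+0.26011| / 0.0699212 = 3.287 rad/s.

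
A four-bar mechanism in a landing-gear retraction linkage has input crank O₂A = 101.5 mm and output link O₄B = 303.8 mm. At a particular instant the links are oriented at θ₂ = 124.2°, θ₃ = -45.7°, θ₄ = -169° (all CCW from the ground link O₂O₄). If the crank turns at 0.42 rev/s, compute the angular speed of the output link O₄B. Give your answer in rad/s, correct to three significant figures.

ω₂ = 2.639 rad/s (from 0.42 rev/s).
Differentiating the loop-closure r₂e^{iθ₂}+r₃e^{iθ₃}=r₁+r₄e^{iθ₄} gives r₂ω₂e^{iθ₂}+r₃ω₃e^{iθ₃}=r₄ω₄e^{iθ₄}.
Eliminating the other unknown: ω₄ = r₂ω₂ sin(θ₂−θ₃) / [r₄ sin(θ₄−θ₃)].
Numerator sine = +0.17537; denominator sine = -0.83581.
Result = 0.1015·2.639·(+0.17537) / (0.3038·(-0.83581)) = -0.18499 rad/s; magnitude 0.18499 rad/s.

0.185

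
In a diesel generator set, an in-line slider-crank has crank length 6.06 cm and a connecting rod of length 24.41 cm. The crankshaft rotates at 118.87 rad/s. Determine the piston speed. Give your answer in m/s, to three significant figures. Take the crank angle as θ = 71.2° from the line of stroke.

7.38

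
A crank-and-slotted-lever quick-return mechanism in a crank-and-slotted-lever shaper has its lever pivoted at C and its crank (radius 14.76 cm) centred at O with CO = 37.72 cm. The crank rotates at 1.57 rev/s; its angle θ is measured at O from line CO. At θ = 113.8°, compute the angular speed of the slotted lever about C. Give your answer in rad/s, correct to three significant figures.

0.0564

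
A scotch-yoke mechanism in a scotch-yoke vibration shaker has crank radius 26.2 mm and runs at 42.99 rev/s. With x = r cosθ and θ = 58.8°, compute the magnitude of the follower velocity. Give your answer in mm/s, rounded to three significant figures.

ω = 270.1 rad/s (from 42.99 rev/s).
x = r cosθ ⇒ ẋ = −rω sinθ.
|v| = rω|sinθ| = 0.0262·270.1·|sin 58.8°| = 6.0534 m/s = 6053.4 mm/s.

6050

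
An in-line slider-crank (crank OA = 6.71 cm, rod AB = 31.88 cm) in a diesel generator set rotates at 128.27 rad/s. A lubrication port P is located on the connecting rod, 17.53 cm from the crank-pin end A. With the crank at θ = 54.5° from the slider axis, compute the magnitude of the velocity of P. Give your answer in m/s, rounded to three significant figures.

ω = 128.3 rad/s.  Crank-pin speed |V_A| = rω = 8.6069 m/s, perpendicular to OA.
Rod angle: sinφ = −(r/L) sinθ ⇒ φ = -9.866°; ω_rod = −rω cosθ/√(L²−r²sin²θ) = -15.913 rad/s.
V_P = V_A + ω_rod × AP, with AP = 0.1753 m along the rod.
Components: V_Px = −rω sinθ − a·ω_rod·sinφ = -7.485 m/s;  V_Py = rω cosθ + a·ω_rod·cosφ = +2.2498 m/s.
|V_P| = √(V_Px² + V_Py²) = 7.8158 m/s.

7.82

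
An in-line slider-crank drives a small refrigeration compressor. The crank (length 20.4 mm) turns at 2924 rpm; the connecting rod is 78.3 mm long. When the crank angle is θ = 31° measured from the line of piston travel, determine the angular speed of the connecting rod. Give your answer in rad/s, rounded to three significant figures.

69.0

ω = 306.2 rad/s (converted from 2924 rpm).
The rod makes angle φ with the slider axis where L sinφ = r sinθ; differentiating, L cosφ·φ̇ = r ω cosθ.
L cosφ = √(L² − r² sin²θ) = 0.077592 m.
|ω_rod| = r ω |cosθ| / √(L² − r² sin²θ) = 0.0204·306.2·0.85717/0.077592 = 69.006 rad/s.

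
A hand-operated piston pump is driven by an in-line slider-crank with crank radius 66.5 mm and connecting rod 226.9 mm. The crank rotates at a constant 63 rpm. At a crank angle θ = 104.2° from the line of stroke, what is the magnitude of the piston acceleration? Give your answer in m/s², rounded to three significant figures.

1.48

ω = 2π·63/60 = 6.597 rad/s
x(θ) = r cosθ + √(L² − r² sin²θ); with ω constant, a = ω²·d²x/dθ².
d²x/dθ² = −r cosθ − r²(cos2θ)/√u − r⁴ sin²2θ/(4u^{3/2}),  u = L² − r² sin²θ = 0.0473275 m².
Substituting r = 0.0665 m, L = 0.2269 m, θ = 104.2°: d²x/dθ² = +0.034087 m.
a = ω²·d²x/dθ² = (6.597)²·(+0.034087) = +1.4836 m/s²;  |a| = 1.4836 m/s².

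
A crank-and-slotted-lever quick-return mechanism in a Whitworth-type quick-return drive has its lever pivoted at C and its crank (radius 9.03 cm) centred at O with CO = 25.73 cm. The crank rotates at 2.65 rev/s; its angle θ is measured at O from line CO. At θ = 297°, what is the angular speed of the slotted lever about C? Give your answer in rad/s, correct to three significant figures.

3.26

ω = 16.65 rad/s (from 2.65 rev/s).
Crank pin A relative to C: A = (d + r cosθ, r sinθ); lever angle φ = atan2(r sinθ, d + r cosθ).
Differentiating tanφ: φ̇ = rω(d cosθ + r)/(d² + r² + 2dr cosθ).
d² + r² + 2dr cosθ = |CA|² = 0.0954536 m²;  d cosθ + r = +0.20711 m.
|ω_lever| = |0.0903·16.65·+0.20711| / 0.0954536 = 3.2623 rad/s.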